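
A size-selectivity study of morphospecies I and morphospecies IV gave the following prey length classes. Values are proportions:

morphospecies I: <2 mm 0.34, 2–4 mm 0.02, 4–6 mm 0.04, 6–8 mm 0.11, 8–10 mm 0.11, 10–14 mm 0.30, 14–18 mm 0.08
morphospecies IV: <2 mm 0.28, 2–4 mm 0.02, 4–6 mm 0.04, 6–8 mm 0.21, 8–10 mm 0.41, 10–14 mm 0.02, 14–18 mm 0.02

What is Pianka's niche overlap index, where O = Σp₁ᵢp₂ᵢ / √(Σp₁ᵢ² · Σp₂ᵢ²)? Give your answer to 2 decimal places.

0.65

Σ p₁ᵢp₂ᵢ = 0.0952 + 0.0004 + 0.0016 + 0.0231 + 0.0451 + 0.0060 + 0.0016 = 0.1730
Σp_1ᵢ² = 0.34² + 0.02² + 0.04² + 0.11² + 0.11² + 0.30² + 0.08² = 0.1156 + 0.0004 + 0.0016 + 0.0121 + 0.0121 + 0.0900 + 0.0064 = 0.2382
Σp_2ᵢ² = 0.28² + 0.02² + 0.04² + 0.21² + 0.41² + 0.02² + 0.02² = 0.0784 + 0.0004 + 0.0016 + 0.0441 + 0.1681 + 0.0004 + 0.0004 = 0.2934
O = 0.1730 / √(0.2382 × 0.2934) = 0.1730 / 0.26436 = 0.6544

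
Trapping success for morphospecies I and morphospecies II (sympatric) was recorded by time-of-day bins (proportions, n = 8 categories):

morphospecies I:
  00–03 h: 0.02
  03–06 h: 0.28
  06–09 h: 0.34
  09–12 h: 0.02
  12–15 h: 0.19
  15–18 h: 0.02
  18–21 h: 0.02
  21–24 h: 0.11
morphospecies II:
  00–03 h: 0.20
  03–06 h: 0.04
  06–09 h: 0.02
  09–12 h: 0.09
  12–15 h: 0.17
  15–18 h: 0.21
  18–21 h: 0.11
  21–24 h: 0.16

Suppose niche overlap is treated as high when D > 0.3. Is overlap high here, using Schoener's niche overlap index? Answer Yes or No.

Σ|p₁ᵢ − p₂ᵢ| = 0.18 + 0.24 + 0.32 + 0.07 + 0.02 + 0.19 + 0.09 + 0.05 = 1.16
D = 1 − ½ × 1.16 = 1 − 0.580 = 0.4200
D = 0.4200 > 0.3 → Yes.

Yes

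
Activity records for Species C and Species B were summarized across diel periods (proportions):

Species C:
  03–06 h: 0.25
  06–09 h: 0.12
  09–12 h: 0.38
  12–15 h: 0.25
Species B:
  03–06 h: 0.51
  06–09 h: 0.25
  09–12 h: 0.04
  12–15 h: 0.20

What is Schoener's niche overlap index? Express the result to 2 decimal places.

Σ|p₁ᵢ − p₂ᵢ| = 0.26 + 0.13 + 0.34 + 0.05 = 0.78
D = 1 − ½ × 0.78 = 1 − 0.390 = 0.6100

0.61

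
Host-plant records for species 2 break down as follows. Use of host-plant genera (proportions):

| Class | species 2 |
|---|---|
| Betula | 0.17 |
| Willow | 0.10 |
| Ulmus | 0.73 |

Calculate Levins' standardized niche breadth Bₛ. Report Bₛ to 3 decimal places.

Σpᵢ² = 0.17² + 0.10² + 0.73² = 0.0289 + 0.0100 + 0.5329 = 0.5718
B = 1 / 0.5718 = 1.74886
Bₛ = (B − 1)/(n − 1) = (1.74886 − 1)/(3 − 1) = 0.74886/2 = 0.37443

0.374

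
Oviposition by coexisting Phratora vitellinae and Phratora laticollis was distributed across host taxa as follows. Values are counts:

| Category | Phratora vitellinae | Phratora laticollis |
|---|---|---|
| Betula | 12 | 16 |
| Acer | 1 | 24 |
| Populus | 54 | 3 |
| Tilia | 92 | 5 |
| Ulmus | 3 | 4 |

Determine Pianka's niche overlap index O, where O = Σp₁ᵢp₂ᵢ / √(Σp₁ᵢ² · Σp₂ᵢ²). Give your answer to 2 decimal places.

0.27

Proportions for Phratora vitellinae (n=162): 12/162=0.0741, 1/162=0.0062, 54/162=0.3333, 92/162=0.5679, 3/162=0.0185
Proportions for Phratora laticollis (n=52): 16/52=0.3077, 24/52=0.4615, 3/52=0.0577, 5/52=0.0962, 4/52=0.0769
Σ p₁ᵢp₂ᵢ = 0.022801 + 0.002861 + 0.019231 + 0.054632 + 0.001423 = 0.100948
Σp_1ᵢ² = 0.0741² + 0.0062² + 0.3333² + 0.5679² + 0.0185² = 0.005491 + 0.000038 + 0.111089 + 0.322510 + 0.000342 = 0.439470
Σp_2ᵢ² = 0.3077² + 0.4615² + 0.0577² + 0.0962² + 0.0769² = 0.094679 + 0.212982 + 0.003329 + 0.009254 + 0.005914 = 0.326158
O = 0.100948 / √(0.439470 × 0.326158) = 0.100948 / 0.3785983 = 0.2666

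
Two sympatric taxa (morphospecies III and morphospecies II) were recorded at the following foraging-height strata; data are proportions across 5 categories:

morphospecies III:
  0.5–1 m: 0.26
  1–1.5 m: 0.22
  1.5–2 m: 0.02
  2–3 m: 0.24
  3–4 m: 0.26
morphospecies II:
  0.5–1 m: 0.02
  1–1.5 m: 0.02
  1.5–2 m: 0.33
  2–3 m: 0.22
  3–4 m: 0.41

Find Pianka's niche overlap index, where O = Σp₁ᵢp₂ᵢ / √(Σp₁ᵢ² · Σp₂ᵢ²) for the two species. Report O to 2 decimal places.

0.63

Σ p₁ᵢp₂ᵢ = 0.0052 + 0.0044 + 0.0066 + 0.0528 + 0.1066 = 0.1756
Σp_1ᵢ² = 0.26² + 0.22² + 0.02² + 0.24² + 0.26² = 0.0676 + 0.0484 + 0.0004 + 0.0576 + 0.0676 = 0.2416
Σp_2ᵢ² = 0.02² + 0.02² + 0.33² + 0.22² + 0.41² = 0.0004 + 0.0004 + 0.1089 + 0.0484 + 0.1681 = 0.3262
O = 0.1756 / √(0.2416 × 0.3262) = 0.1756 / 0.28073 = 0.6255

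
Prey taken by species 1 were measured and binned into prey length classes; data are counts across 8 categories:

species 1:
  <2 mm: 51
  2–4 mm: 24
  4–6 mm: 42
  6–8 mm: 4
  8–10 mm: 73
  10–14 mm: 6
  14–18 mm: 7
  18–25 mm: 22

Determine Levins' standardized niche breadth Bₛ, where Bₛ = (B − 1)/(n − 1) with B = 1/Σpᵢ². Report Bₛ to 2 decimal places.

Proportions for species 1 (n=229): 51/229=0.2227, 24/229=0.1048, 42/229=0.1834, 4/229=0.0175, 73/229=0.3188, 6/229=0.0262, 7/229=0.0306, 22/229=0.0961
Σpᵢ² = 0.2227² + 0.1048² + 0.1834² + 0.0175² + 0.3188² + 0.0262² + 0.0306² + 0.0961² = 0.049595 + 0.010983 + 0.033636 + 0.000306 + 0.101633 + 0.000686 + 0.000936 + 0.009235 = 0.207010
B = 1 / 0.207010 = 4.8307
Bₛ = (B − 1)/(n − 1) = (4.8307 − 1)/(8 − 1) = 3.8307/7 = 0.5472

0.55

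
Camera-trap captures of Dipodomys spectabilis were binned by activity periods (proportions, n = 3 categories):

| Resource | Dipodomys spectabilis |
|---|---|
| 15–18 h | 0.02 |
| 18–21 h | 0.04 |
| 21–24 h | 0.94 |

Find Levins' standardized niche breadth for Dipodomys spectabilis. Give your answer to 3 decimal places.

0.065

Σpᵢ² = 0.02² + 0.04² + 0.94² = 0.0004 + 0.0016 + 0.8836 = 0.8856
B = 1 / 0.8856 = 1.12918
Bₛ = (B − 1)/(n − 1) = (1.12918 − 1)/(3 − 1) = 0.12918/2 = 0.06459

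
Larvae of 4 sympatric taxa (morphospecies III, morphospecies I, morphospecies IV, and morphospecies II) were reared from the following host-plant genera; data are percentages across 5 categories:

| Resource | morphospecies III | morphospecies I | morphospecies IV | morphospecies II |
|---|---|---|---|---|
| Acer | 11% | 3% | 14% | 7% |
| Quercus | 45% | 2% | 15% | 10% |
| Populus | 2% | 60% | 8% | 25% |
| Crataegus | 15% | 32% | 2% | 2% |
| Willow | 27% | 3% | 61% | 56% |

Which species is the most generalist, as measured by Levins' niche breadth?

Convert percentages to proportions (divide by 100).
Σp_IIIᵢ² = 0.11² + 0.45² + 0.02² + 0.15² + 0.27² = 0.0121 + 0.2025 + 0.0004 + 0.0225 + 0.0729 = 0.3104
B_III = 1 / 0.3104 = 3.2216
Σp_Iᵢ² = 0.03² + 0.02² + 0.60² + 0.32² + 0.03² = 0.0009 + 0.0004 + 0.3600 + 0.1024 + 0.0009 = 0.4646
B_I = 1 / 0.4646 = 2.1524
Σp_IVᵢ² = 0.14² + 0.15² + 0.08² + 0.02² + 0.61² = 0.0196 + 0.0225 + 0.0064 + 0.0004 + 0.3721 = 0.4210
B_IV = 1 / 0.4210 = 2.3753
Σp_IIᵢ² = 0.07² + 0.10² + 0.25² + 0.02² + 0.56² = 0.0049 + 0.0100 + 0.0625 + 0.0004 + 0.3136 = 0.3914
B_II = 1 / 0.3914 = 2.5549
Highest B → broadest niche (most generalist): morphospecies III (B = 3.22).

morphospecies III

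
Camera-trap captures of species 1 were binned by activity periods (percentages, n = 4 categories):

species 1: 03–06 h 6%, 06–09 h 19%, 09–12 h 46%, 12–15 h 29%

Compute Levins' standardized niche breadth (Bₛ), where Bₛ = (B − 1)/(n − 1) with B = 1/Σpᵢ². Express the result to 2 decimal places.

Convert percentages to proportions (divide by 100).
Σpᵢ² = 0.06² + 0.19² + 0.46² + 0.29² = 0.0036 + 0.0361 + 0.2116 + 0.0841 = 0.3354
B = 1 / 0.3354 = 2.9815
Bₛ = (B − 1)/(n − 1) = (2.9815 − 1)/(4 − 1) = 1.9815/3 = 0.6605

0.66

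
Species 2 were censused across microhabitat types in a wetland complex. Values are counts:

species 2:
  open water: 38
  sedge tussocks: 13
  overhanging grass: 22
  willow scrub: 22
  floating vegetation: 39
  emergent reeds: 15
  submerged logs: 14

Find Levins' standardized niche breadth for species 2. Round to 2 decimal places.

Proportions for species 2 (n=163): 38/163=0.2331, 13/163=0.0798, 22/163=0.1350, 22/163=0.1350, 39/163=0.2393, 15/163=0.0920, 14/163=0.0859
Σpᵢ² = 0.2331² + 0.0798² + 0.1350² + 0.1350² + 0.2393² + 0.0920² + 0.0859² = 0.054336 + 0.006368 + 0.018225 + 0.018225 + 0.057264 + 0.008464 + 0.007379 = 0.170261
B = 1 / 0.170261 = 5.8733
Bₛ = (B − 1)/(n − 1) = (5.8733 − 1)/(7 − 1) = 4.8733/6 = 0.8122

0.81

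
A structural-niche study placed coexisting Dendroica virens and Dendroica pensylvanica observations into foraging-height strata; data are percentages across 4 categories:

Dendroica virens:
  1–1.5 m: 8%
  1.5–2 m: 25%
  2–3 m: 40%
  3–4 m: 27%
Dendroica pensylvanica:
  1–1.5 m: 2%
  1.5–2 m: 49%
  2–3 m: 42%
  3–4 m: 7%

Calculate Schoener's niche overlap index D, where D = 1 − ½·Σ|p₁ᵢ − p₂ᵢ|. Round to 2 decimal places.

Convert percentages to proportions (divide by 100).
Σ|p₁ᵢ − p₂ᵢ| = 0.06 + 0.24 + 0.02 + 0.20 = 0.52
D = 1 − ½ × 0.52 = 1 − 0.260 = 0.7400

0.74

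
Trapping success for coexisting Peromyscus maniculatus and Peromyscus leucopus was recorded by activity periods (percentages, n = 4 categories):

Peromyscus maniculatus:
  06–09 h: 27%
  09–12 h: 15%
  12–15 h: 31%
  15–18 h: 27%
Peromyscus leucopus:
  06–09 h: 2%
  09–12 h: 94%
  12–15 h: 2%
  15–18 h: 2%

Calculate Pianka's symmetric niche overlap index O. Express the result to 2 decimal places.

Convert percentages to proportions (divide by 100).
Σ p₁ᵢp₂ᵢ = 0.0054 + 0.1410 + 0.0062 + 0.0054 = 0.1580
Σp_1ᵢ² = 0.27² + 0.15² + 0.31² + 0.27² = 0.0729 + 0.0225 + 0.0961 + 0.0729 = 0.2644
Σp_2ᵢ² = 0.02² + 0.94² + 0.02² + 0.02² = 0.0004 + 0.8836 + 0.0004 + 0.0004 = 0.8848
O = 0.1580 / √(0.2644 × 0.8848) = 0.1580 / 0.48367 = 0.3267

0.33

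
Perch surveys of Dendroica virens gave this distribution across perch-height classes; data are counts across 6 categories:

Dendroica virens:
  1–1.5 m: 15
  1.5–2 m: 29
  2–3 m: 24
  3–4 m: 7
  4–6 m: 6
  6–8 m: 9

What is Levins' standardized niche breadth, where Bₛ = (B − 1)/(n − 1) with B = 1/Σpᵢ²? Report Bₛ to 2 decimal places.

Proportions for Dendroica virens (n=90): 15/90=0.1667, 29/90=0.3222, 24/90=0.2667, 7/90=0.0778, 6/90=0.0667, 9/90=0.1000
Σpᵢ² = 0.1667² + 0.3222² + 0.2667² + 0.0778² + 0.0667² + 0.1000² = 0.027789 + 0.103813 + 0.071129 + 0.006053 + 0.004449 + 0.010000 = 0.223233
B = 1 / 0.223233 = 4.4796
Bₛ = (B − 1)/(n − 1) = (4.4796 − 1)/(6 − 1) = 3.4796/5 = 0.6959

0.70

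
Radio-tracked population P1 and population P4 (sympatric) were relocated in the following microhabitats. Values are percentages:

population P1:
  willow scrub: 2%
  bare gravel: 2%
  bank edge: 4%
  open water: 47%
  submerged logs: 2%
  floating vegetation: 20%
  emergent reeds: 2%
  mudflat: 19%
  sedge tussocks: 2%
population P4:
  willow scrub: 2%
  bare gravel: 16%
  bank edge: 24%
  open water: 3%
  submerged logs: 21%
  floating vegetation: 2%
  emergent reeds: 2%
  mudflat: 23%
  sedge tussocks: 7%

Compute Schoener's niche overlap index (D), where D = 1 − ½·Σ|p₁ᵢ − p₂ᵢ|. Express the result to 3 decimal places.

Convert percentages to proportions (divide by 100).
Σ|p₁ᵢ − p₂ᵢ| = 0.00 + 0.14 + 0.20 + 0.44 + 0.19 + 0.18 + 0.00 + 0.04 + 0.05 = 1.24
D = 1 − ½ × 1.24 = 1 − 0.620 = 0.38000

0.380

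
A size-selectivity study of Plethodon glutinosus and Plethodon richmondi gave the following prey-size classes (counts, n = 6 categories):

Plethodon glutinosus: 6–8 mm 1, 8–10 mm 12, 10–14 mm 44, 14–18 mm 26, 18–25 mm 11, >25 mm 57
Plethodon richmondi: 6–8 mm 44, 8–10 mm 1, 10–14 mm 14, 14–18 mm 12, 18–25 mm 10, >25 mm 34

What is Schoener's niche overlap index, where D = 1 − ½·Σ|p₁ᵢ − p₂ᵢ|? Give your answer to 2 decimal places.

Proportions for Plethodon glutinosus (n=151): 1/151=0.0066, 12/151=0.0795, 44/151=0.2914, 26/151=0.1722, 11/151=0.0728, 57/151=0.3775
Proportions for Plethodon richmondi (n=115): 44/115=0.3826, 1/115=0.0087, 14/115=0.1217, 12/115=0.1043, 10/115=0.0870, 34/115=0.2957
Σ|p₁ᵢ − p₂ᵢ| = 0.3760 + 0.0708 + 0.1697 + 0.0679 + 0.0142 + 0.0818 = 0.7804
D = 1 − ½ × 0.7804 = 1 − 0.39020 = 0.60980

0.61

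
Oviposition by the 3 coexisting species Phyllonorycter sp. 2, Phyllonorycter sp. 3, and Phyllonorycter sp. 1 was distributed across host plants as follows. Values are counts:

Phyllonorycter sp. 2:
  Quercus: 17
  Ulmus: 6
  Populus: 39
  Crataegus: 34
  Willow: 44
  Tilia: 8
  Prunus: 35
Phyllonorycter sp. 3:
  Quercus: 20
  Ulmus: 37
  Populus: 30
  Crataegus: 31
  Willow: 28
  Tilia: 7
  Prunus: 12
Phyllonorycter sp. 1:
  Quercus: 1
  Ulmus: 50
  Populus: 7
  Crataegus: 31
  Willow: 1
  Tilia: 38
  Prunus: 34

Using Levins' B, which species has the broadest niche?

Phyllonorycter sp. 3

Proportions for Phyllonorycter sp. 2 (n=183): 17/183=0.0929, 6/183=0.0328, 39/183=0.2131, 34/183=0.1858, 44/183=0.2404, 8/183=0.0437, 35/183=0.1913
Proportions for Phyllonorycter sp. 3 (n=165): 20/165=0.1212, 37/165=0.2242, 30/165=0.1818, 31/165=0.1879, 28/165=0.1697, 7/165=0.0424, 12/165=0.0727
Proportions for Phyllonorycter sp. 1 (n=162): 1/162=0.0062, 50/162=0.3086, 7/162=0.0432, 31/162=0.1914, 1/162=0.0062, 38/162=0.2346, 34/162=0.2099
Σp_2ᵢ² = 0.0929² + 0.0328² + 0.2131² + 0.1858² + 0.2404² + 0.0437² + 0.1913² = 0.008630 + 0.001076 + 0.045412 + 0.034522 + 0.057792 + 0.001910 + 0.036596 = 0.185938
B_2 = 1 / 0.185938 = 5.3781
Σp_3ᵢ² = 0.1212² + 0.2242² + 0.1818² + 0.1879² + 0.1697² + 0.0424² + 0.0727² = 0.014689 + 0.050266 + 0.033051 + 0.035306 + 0.028798 + 0.001798 + 0.005285 = 0.169193
B_3 = 1 / 0.169193 = 5.9104
Σp_1ᵢ² = 0.0062² + 0.3086² + 0.0432² + 0.1914² + 0.0062² + 0.2346² + 0.2099² = 0.000038 + 0.095234 + 0.001866 + 0.036634 + 0.000038 + 0.055037 + 0.044058 = 0.232905
B_1 = 1 / 0.232905 = 4.2936
Highest B → broadest niche (most generalist): Phyllonorycter sp. 3 (B = 5.91).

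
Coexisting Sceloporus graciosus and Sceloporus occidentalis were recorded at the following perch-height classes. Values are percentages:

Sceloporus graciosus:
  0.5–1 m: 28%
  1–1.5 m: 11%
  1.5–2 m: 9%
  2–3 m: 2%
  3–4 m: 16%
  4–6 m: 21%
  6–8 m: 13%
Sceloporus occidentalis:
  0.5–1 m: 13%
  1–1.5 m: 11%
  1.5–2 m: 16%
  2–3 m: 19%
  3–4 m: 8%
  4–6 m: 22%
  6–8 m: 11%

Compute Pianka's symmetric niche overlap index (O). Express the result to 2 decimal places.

0.82

Convert percentages to proportions (divide by 100).
Σ p₁ᵢp₂ᵢ = 0.0364 + 0.0121 + 0.0144 + 0.0038 + 0.0128 + 0.0462 + 0.0143 = 0.1400
Σp_1ᵢ² = 0.28² + 0.11² + 0.09² + 0.02² + 0.16² + 0.21² + 0.13² = 0.0784 + 0.0121 + 0.0081 + 0.0004 + 0.0256 + 0.0441 + 0.0169 = 0.1856
Σp_2ᵢ² = 0.13² + 0.11² + 0.16² + 0.19² + 0.08² + 0.22² + 0.11² = 0.0169 + 0.0121 + 0.0256 + 0.0361 + 0.0064 + 0.0484 + 0.0121 = 0.1576
O = 0.1400 / √(0.1856 × 0.1576) = 0.1400 / 0.17103 = 0.8186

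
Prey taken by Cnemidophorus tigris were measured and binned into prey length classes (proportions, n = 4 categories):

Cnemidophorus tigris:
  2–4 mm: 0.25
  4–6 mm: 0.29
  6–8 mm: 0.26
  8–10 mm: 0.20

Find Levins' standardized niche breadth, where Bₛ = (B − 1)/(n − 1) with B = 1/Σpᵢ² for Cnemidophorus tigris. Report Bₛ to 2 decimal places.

0.98

Σpᵢ² = 0.25² + 0.29² + 0.26² + 0.20² = 0.0625 + 0.0841 + 0.0676 + 0.0400 = 0.2542
B = 1 / 0.2542 = 3.9339
Bₛ = (B − 1)/(n − 1) = (3.9339 − 1)/(4 − 1) = 2.9339/3 = 0.9780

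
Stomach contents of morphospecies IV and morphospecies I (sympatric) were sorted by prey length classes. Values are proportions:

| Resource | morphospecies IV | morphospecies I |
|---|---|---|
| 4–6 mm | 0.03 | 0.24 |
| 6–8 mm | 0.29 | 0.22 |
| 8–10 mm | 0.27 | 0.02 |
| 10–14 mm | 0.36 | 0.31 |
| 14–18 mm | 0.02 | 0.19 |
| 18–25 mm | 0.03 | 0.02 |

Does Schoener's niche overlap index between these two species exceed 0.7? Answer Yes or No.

No

Σ|p₁ᵢ − p₂ᵢ| = 0.21 + 0.07 + 0.25 + 0.05 + 0.17 + 0.01 = 0.76
D = 1 − ½ × 0.76 = 1 − 0.380 = 0.6200
D = 0.6200 < 0.7 → No.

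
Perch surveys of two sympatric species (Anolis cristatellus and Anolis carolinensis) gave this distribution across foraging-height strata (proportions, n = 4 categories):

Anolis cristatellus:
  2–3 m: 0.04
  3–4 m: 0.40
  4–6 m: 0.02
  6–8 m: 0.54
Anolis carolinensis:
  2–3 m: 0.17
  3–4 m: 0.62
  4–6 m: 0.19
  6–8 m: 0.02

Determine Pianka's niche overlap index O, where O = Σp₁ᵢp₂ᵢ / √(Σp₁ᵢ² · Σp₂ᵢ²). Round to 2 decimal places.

0.60

Σ p₁ᵢp₂ᵢ = 0.0068 + 0.2480 + 0.0038 + 0.0108 = 0.2694
Σp_1ᵢ² = 0.04² + 0.40² + 0.02² + 0.54² = 0.0016 + 0.1600 + 0.0004 + 0.2916 = 0.4536
Σp_2ᵢ² = 0.17² + 0.62² + 0.19² + 0.02² = 0.0289 + 0.3844 + 0.0361 + 0.0004 = 0.4498
O = 0.2694 / √(0.4536 × 0.4498) = 0.2694 / 0.45170 = 0.5964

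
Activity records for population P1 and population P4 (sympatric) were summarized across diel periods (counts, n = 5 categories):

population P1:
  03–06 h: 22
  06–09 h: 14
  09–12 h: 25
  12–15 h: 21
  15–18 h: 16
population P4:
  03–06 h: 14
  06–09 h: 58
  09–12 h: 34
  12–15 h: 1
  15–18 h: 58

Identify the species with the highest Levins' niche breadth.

population P1

Proportions for population P1 (n=98): 22/98=0.2245, 14/98=0.1429, 25/98=0.2551, 21/98=0.2143, 16/98=0.1633
Proportions for population P4 (n=165): 14/165=0.0848, 58/165=0.3515, 34/165=0.2061, 1/165=0.0061, 58/165=0.3515
Σp_P1ᵢ² = 0.2245² + 0.1429² + 0.2551² + 0.2143² + 0.1633² = 0.050400 + 0.020420 + 0.065076 + 0.045924 + 0.026667 = 0.208487
B_P1 = 1 / 0.208487 = 4.7965
Σp_P4ᵢ² = 0.0848² + 0.3515² + 0.2061² + 0.0061² + 0.3515² = 0.007191 + 0.123552 + 0.042477 + 0.000037 + 0.123552 = 0.296809
B_P4 = 1 / 0.296809 = 3.3692
Highest B → broadest niche (most generalist): population P1 (B = 4.80).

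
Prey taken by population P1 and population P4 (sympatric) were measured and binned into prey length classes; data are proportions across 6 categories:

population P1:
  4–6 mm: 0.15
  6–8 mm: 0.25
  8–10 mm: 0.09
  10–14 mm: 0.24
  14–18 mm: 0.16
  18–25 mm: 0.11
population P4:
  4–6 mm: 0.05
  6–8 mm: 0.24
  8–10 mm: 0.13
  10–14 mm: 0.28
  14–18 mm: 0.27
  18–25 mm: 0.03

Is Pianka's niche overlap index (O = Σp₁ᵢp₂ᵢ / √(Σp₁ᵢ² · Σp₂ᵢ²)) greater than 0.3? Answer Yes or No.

Yes

Σ p₁ᵢp₂ᵢ = 0.0075 + 0.0600 + 0.0117 + 0.0672 + 0.0432 + 0.0033 = 0.1929
Σp_1ᵢ² = 0.15² + 0.25² + 0.09² + 0.24² + 0.16² + 0.11² = 0.0225 + 0.0625 + 0.0081 + 0.0576 + 0.0256 + 0.0121 = 0.1884
Σp_2ᵢ² = 0.05² + 0.24² + 0.13² + 0.28² + 0.27² + 0.03² = 0.0025 + 0.0576 + 0.0169 + 0.0784 + 0.0729 + 0.0009 = 0.2292
O = 0.1929 / √(0.1884 × 0.2292) = 0.1929 / 0.20780 = 0.9283
O = 0.9283 > 0.3 → Yes.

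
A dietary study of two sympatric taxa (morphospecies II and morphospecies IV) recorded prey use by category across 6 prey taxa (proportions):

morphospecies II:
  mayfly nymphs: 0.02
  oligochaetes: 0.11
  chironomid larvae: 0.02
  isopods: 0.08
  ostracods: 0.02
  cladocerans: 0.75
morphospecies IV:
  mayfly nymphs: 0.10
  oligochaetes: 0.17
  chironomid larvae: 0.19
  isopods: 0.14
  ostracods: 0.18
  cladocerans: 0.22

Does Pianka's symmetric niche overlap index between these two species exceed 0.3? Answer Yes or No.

Yes

Σ p₁ᵢp₂ᵢ = 0.0020 + 0.0187 + 0.0038 + 0.0112 + 0.0036 + 0.1650 = 0.2043
Σp_1ᵢ² = 0.02² + 0.11² + 0.02² + 0.08² + 0.02² + 0.75² = 0.0004 + 0.0121 + 0.0004 + 0.0064 + 0.0004 + 0.5625 = 0.5822
Σp_2ᵢ² = 0.10² + 0.17² + 0.19² + 0.14² + 0.18² + 0.22² = 0.0100 + 0.0289 + 0.0361 + 0.0196 + 0.0324 + 0.0484 = 0.1754
O = 0.2043 / √(0.5822 × 0.1754) = 0.2043 / 0.31956 = 0.6393
O = 0.6393 > 0.3 → Yes.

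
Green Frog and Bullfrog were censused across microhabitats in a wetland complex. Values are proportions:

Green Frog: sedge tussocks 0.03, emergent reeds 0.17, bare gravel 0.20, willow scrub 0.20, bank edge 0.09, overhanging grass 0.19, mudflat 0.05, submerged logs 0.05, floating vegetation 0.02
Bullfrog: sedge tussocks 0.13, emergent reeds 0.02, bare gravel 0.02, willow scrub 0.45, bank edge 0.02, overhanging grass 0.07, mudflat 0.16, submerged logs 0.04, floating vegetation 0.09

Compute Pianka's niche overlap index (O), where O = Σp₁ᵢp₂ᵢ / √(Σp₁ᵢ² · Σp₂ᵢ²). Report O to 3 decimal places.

0.629

Σ p₁ᵢp₂ᵢ = 0.0039 + 0.0034 + 0.0040 + 0.0900 + 0.0018 + 0.0133 + 0.0080 + 0.0020 + 0.0018 = 0.1282
Σp_1ᵢ² = 0.03² + 0.17² + 0.20² + 0.20² + 0.09² + 0.19² + 0.05² + 0.05² + 0.02² = 0.0009 + 0.0289 + 0.0400 + 0.0400 + 0.0081 + 0.0361 + 0.0025 + 0.0025 + 0.0004 = 0.1594
Σp_2ᵢ² = 0.13² + 0.02² + 0.02² + 0.45² + 0.02² + 0.07² + 0.16² + 0.04² + 0.09² = 0.0169 + 0.0004 + 0.0004 + 0.2025 + 0.0004 + 0.0049 + 0.0256 + 0.0016 + 0.0081 = 0.2608
O = 0.1282 / √(0.1594 × 0.2608) = 0.1282 / 0.203891 = 0.62877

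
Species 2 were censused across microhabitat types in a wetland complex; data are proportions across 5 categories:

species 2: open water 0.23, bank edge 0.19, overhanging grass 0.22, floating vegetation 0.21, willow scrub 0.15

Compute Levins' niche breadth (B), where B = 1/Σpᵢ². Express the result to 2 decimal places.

Σpᵢ² = 0.23² + 0.19² + 0.22² + 0.21² + 0.15² = 0.0529 + 0.0361 + 0.0484 + 0.0441 + 0.0225 = 0.2040
B = 1 / 0.2040 = 4.9020

4.90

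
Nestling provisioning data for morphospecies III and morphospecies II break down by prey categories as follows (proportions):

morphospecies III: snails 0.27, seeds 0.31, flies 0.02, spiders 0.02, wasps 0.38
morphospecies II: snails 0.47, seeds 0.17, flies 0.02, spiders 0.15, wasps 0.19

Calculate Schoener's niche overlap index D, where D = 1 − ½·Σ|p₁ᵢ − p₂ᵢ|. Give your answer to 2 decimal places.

0.67

Σ|p₁ᵢ − p₂ᵢ| = 0.20 + 0.14 + 0.00 + 0.13 + 0.19 = 0.66
D = 1 − ½ × 0.66 = 1 − 0.330 = 0.6700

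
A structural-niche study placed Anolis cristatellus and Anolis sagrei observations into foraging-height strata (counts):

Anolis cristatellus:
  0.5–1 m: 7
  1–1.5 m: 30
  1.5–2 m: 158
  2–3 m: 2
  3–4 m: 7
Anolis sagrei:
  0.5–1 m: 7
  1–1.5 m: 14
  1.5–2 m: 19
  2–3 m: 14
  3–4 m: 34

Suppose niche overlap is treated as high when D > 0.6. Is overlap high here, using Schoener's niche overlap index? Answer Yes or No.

Proportions for Anolis cristatellus (n=204): 7/204=0.0343, 30/204=0.1471, 158/204=0.7745, 2/204=0.0098, 7/204=0.0343
Proportions for Anolis sagrei (n=88): 7/88=0.0795, 14/88=0.1591, 19/88=0.2159, 14/88=0.1591, 34/88=0.3864
Σ|p₁ᵢ − p₂ᵢ| = 0.0452 + 0.0120 + 0.5586 + 0.1493 + 0.3521 = 1.1172
D = 1 − ½ × 1.1172 = 1 − 0.55860 = 0.44140
D = 0.44140 < 0.6 → No.

No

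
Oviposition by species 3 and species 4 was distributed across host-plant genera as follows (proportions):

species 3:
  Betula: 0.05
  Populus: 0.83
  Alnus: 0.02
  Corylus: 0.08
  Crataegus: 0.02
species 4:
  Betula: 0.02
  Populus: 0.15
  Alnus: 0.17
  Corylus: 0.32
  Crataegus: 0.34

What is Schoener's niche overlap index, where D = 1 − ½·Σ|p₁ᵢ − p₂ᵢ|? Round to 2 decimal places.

Σ|p₁ᵢ − p₂ᵢ| = 0.03 + 0.68 + 0.15 + 0.24 + 0.32 = 1.42
D = 1 − ½ × 1.42 = 1 − 0.710 = 0.2900

0.29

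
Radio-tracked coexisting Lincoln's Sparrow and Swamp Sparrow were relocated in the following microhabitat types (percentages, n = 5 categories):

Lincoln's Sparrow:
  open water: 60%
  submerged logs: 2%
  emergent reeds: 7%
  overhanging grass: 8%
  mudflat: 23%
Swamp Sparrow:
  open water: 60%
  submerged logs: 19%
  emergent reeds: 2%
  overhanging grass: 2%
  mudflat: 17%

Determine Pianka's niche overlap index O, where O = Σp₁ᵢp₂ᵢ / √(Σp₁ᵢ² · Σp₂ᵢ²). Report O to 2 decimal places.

Convert percentages to proportions (divide by 100).
Σ p₁ᵢp₂ᵢ = 0.3600 + 0.0038 + 0.0014 + 0.0016 + 0.0391 = 0.4059
Σp_1ᵢ² = 0.60² + 0.02² + 0.07² + 0.08² + 0.23² = 0.3600 + 0.0004 + 0.0049 + 0.0064 + 0.0529 = 0.4246
Σp_2ᵢ² = 0.60² + 0.19² + 0.02² + 0.02² + 0.17² = 0.3600 + 0.0361 + 0.0004 + 0.0004 + 0.0289 = 0.4258
O = 0.4059 / √(0.4246 × 0.4258) = 0.4059 / 0.42520 = 0.9546

0.95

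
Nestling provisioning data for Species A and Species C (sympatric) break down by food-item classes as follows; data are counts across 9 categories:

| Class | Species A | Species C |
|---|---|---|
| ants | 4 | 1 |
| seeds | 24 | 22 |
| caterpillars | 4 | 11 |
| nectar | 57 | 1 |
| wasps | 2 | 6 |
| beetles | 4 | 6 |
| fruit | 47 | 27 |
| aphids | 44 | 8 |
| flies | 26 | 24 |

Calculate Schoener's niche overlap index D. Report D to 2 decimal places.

Proportions for Species A (n=212): 4/212=0.0189, 24/212=0.1132, 4/212=0.0189, 57/212=0.2689, 2/212=0.0094, 4/212=0.0189, 47/212=0.2217, 44/212=0.2075, 26/212=0.1226
Proportions for Species C (n=106): 1/106=0.0094, 22/106=0.2075, 11/106=0.1038, 1/106=0.0094, 6/106=0.0566, 6/106=0.0566, 27/106=0.2547, 8/106=0.0755, 24/106=0.2264
Σ|p₁ᵢ − p₂ᵢ| = 0.0095 + 0.0943 + 0.0849 + 0.2595 + 0.0472 + 0.0377 + 0.0330 + 0.1320 + 0.1038 = 0.8019
D = 1 − ½ × 0.8019 = 1 − 0.40095 = 0.59905

0.60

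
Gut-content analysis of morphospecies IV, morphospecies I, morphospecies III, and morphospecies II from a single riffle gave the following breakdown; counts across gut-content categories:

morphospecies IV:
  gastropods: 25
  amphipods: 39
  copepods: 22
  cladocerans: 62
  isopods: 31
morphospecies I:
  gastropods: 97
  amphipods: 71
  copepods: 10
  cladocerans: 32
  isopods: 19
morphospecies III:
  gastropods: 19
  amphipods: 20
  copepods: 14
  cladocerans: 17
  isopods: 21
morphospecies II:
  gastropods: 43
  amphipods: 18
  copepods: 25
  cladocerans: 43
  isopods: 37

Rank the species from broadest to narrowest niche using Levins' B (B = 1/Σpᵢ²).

Proportions for morphospecies IV (n=179): 25/179=0.1397, 39/179=0.2179, 22/179=0.1229, 62/179=0.3464, 31/179=0.1732
Proportions for morphospecies I (n=229): 97/229=0.4236, 71/229=0.3100, 10/229=0.0437, 32/229=0.1397, 19/229=0.0830
Proportions for morphospecies III (n=91): 19/91=0.2088, 20/91=0.2198, 14/91=0.1538, 17/91=0.1868, 21/91=0.2308
Proportions for morphospecies II (n=166): 43/166=0.2590, 18/166=0.1084, 25/166=0.1506, 43/166=0.2590, 37/166=0.2229
Σp_IVᵢ² = 0.1397² + 0.2179² + 0.1229² + 0.3464² + 0.1732² = 0.019516 + 0.047480 + 0.015104 + 0.119993 + 0.029998 = 0.232091
B_IV = 1 / 0.232091 = 4.3087
Σp_Iᵢ² = 0.4236² + 0.3100² + 0.0437² + 0.1397² + 0.0830² = 0.179437 + 0.096100 + 0.001910 + 0.019516 + 0.006889 = 0.303852
B_I = 1 / 0.303852 = 3.2911
Σp_IIIᵢ² = 0.2088² + 0.2198² + 0.1538² + 0.1868² + 0.2308² = 0.043597 + 0.048312 + 0.023654 + 0.034894 + 0.053269 = 0.203726
B_III = 1 / 0.203726 = 4.9086
Σp_IIᵢ² = 0.2590² + 0.1084² + 0.1506² + 0.2590² + 0.2229² = 0.067081 + 0.011751 + 0.022680 + 0.067081 + 0.049684 = 0.218277
B_II = 1 / 0.218277 = 4.5813
Ranking by B (broadest → narrowest): morphospecies III (4.91) > morphospecies II (4.58) > morphospecies IV (4.31) > morphospecies I (3.29)

morphospecies III > morphospecies II > morphospecies IV > morphospecies I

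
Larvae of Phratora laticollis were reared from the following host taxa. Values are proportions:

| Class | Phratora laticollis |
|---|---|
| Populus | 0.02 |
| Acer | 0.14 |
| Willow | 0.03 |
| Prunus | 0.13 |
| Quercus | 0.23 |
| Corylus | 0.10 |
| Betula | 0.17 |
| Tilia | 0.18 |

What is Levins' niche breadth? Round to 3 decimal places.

6.173

Σpᵢ² = 0.02² + 0.14² + 0.03² + 0.13² + 0.23² + 0.10² + 0.17² + 0.18² = 0.0004 + 0.0196 + 0.0009 + 0.0169 + 0.0529 + 0.0100 + 0.0289 + 0.0324 = 0.1620
B = 1 / 0.1620 = 6.17284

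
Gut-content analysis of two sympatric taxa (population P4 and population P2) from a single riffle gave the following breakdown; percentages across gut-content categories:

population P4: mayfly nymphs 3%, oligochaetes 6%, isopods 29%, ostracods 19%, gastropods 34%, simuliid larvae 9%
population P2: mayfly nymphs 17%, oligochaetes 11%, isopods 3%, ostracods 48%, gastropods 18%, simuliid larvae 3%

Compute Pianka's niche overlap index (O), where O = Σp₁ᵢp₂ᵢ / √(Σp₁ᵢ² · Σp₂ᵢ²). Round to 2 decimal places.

0.64

Convert percentages to proportions (divide by 100).
Σ p₁ᵢp₂ᵢ = 0.0051 + 0.0066 + 0.0087 + 0.0912 + 0.0612 + 0.0027 = 0.1755
Σp_1ᵢ² = 0.03² + 0.06² + 0.29² + 0.19² + 0.34² + 0.09² = 0.0009 + 0.0036 + 0.0841 + 0.0361 + 0.1156 + 0.0081 = 0.2484
Σp_2ᵢ² = 0.17² + 0.11² + 0.03² + 0.48² + 0.18² + 0.03² = 0.0289 + 0.0121 + 0.0009 + 0.2304 + 0.0324 + 0.0009 = 0.3056
O = 0.1755 / √(0.2484 × 0.3056) = 0.1755 / 0.27552 = 0.6370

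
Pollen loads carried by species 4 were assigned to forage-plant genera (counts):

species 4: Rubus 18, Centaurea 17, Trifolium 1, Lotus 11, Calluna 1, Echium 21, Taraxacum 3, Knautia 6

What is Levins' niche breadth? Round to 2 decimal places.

4.98

Proportions for species 4 (n=78): 18/78=0.2308, 17/78=0.2179, 1/78=0.0128, 11/78=0.1410, 1/78=0.0128, 21/78=0.2692, 3/78=0.0385, 6/78=0.0769
Σpᵢ² = 0.2308² + 0.2179² + 0.0128² + 0.1410² + 0.0128² + 0.2692² + 0.0385² + 0.0769² = 0.053269 + 0.047480 + 0.000164 + 0.019881 + 0.000164 + 0.072469 + 0.001482 + 0.005914 = 0.200823
B = 1 / 0.200823 = 4.9795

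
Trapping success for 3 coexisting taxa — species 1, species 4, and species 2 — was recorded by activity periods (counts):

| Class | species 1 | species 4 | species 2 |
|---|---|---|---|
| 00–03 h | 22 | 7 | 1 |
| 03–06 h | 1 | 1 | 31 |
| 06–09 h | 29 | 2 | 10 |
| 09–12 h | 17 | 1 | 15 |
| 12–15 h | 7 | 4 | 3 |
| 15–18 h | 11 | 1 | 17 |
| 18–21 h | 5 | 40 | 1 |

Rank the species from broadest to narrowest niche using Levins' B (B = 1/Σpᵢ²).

Proportions for species 1 (n=92): 22/92=0.2391, 1/92=0.0109, 29/92=0.3152, 17/92=0.1848, 7/92=0.0761, 11/92=0.1196, 5/92=0.0543
Proportions for species 4 (n=56): 7/56=0.1250, 1/56=0.0179, 2/56=0.0357, 1/56=0.0179, 4/56=0.0714, 1/56=0.0179, 40/56=0.7143
Proportions for species 2 (n=78): 1/78=0.0128, 31/78=0.3974, 10/78=0.1282, 15/78=0.1923, 3/78=0.0385, 17/78=0.2179, 1/78=0.0128
Σp_1ᵢ² = 0.2391² + 0.0109² + 0.3152² + 0.1848² + 0.0761² + 0.1196² + 0.0543² = 0.057169 + 0.000119 + 0.099351 + 0.034151 + 0.005791 + 0.014304 + 0.002948 = 0.213833
B_1 = 1 / 0.213833 = 4.6765
Σp_4ᵢ² = 0.1250² + 0.0179² + 0.0357² + 0.0179² + 0.0714² + 0.0179² + 0.7143² = 0.015625 + 0.000320 + 0.001274 + 0.000320 + 0.005098 + 0.000320 + 0.510224 = 0.533181
B_4 = 1 / 0.533181 = 1.8755
Σp_2ᵢ² = 0.0128² + 0.3974² + 0.1282² + 0.1923² + 0.0385² + 0.2179² + 0.0128² = 0.000164 + 0.157927 + 0.016435 + 0.036979 + 0.001482 + 0.047480 + 0.000164 = 0.260631
B_2 = 1 / 0.260631 = 3.8368
Ranking by B (broadest → narrowest): species 1 (4.68) > species 2 (3.84) > species 4 (1.88)

species 1 > species 2 > species 4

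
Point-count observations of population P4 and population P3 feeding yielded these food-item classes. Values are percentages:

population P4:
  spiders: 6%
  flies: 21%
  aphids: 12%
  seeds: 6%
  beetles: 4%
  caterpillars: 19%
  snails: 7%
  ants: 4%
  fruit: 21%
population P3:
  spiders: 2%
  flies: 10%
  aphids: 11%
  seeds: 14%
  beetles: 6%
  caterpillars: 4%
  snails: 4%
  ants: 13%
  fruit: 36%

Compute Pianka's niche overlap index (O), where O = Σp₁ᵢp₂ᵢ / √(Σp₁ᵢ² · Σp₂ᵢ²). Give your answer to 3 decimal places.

Convert percentages to proportions (divide by 100).
Σ p₁ᵢp₂ᵢ = 0.0012 + 0.0210 + 0.0132 + 0.0084 + 0.0024 + 0.0076 + 0.0028 + 0.0052 + 0.0756 = 0.1374
Σp_1ᵢ² = 0.06² + 0.21² + 0.12² + 0.06² + 0.04² + 0.19² + 0.07² + 0.04² + 0.21² = 0.0036 + 0.0441 + 0.0144 + 0.0036 + 0.0016 + 0.0361 + 0.0049 + 0.0016 + 0.0441 = 0.1540
Σp_2ᵢ² = 0.02² + 0.10² + 0.11² + 0.14² + 0.06² + 0.04² + 0.04² + 0.13² + 0.36² = 0.0004 + 0.0100 + 0.0121 + 0.0196 + 0.0036 + 0.0016 + 0.0016 + 0.0169 + 0.1296 = 0.1954
O = 0.1374 / √(0.1540 × 0.1954) = 0.1374 / 0.173469 = 0.79207

0.792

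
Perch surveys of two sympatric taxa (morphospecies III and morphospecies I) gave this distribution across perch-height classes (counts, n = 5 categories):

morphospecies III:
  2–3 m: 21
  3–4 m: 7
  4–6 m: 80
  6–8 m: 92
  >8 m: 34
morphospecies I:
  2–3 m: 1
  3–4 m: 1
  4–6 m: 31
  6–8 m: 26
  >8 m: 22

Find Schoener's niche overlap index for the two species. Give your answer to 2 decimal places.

0.83

Proportions for morphospecies III (n=234): 21/234=0.0897, 7/234=0.0299, 80/234=0.3419, 92/234=0.3932, 34/234=0.1453
Proportions for morphospecies I (n=81): 1/81=0.0123, 1/81=0.0123, 31/81=0.3827, 26/81=0.3210, 22/81=0.2716
Σ|p₁ᵢ − p₂ᵢ| = 0.0774 + 0.0176 + 0.0408 + 0.0722 + 0.1263 = 0.3343
D = 1 − ½ × 0.3343 = 1 − 0.16715 = 0.83285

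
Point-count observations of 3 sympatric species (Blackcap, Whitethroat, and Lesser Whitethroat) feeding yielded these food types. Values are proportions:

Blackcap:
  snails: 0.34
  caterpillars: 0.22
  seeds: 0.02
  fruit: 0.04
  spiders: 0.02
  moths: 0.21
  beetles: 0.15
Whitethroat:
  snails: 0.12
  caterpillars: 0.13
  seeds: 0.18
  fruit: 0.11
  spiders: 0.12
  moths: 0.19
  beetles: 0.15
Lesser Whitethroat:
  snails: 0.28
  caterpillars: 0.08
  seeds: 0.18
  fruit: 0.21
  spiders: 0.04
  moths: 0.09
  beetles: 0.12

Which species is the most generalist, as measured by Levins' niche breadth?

Whitethroat

Σp_Blacᵢ² = 0.34² + 0.22² + 0.02² + 0.04² + 0.02² + 0.21² + 0.15² = 0.1156 + 0.0484 + 0.0004 + 0.0016 + 0.0004 + 0.0441 + 0.0225 = 0.2330
B_Blac = 1 / 0.2330 = 4.2918
Σp_Whitᵢ² = 0.12² + 0.13² + 0.18² + 0.11² + 0.12² + 0.19² + 0.15² = 0.0144 + 0.0169 + 0.0324 + 0.0121 + 0.0144 + 0.0361 + 0.0225 = 0.1488
B_Whit = 1 / 0.1488 = 6.7204
Σp_Lessᵢ² = 0.28² + 0.08² + 0.18² + 0.21² + 0.04² + 0.09² + 0.12² = 0.0784 + 0.0064 + 0.0324 + 0.0441 + 0.0016 + 0.0081 + 0.0144 = 0.1854
B_Less = 1 / 0.1854 = 5.3937
Highest B → broadest niche (most generalist): Whitethroat (B = 6.72).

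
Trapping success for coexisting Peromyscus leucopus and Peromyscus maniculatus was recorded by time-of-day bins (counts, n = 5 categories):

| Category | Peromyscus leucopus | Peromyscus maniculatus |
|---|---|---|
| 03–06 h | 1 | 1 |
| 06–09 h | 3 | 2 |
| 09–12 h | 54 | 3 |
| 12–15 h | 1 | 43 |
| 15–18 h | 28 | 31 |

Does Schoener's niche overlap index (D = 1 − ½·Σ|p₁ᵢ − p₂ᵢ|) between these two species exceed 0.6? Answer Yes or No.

No

Proportions for Peromyscus leucopus (n=87): 1/87=0.0115, 3/87=0.0345, 54/87=0.6207, 1/87=0.0115, 28/87=0.3218
Proportions for Peromyscus maniculatus (n=80): 1/80=0.0125, 2/80=0.0250, 3/80=0.0375, 43/80=0.5375, 31/80=0.3875
Σ|p₁ᵢ − p₂ᵢ| = 0.0010 + 0.0095 + 0.5832 + 0.5260 + 0.0657 = 1.1854
D = 1 − ½ × 1.1854 = 1 − 0.59270 = 0.40730
D = 0.40730 < 0.6 → No.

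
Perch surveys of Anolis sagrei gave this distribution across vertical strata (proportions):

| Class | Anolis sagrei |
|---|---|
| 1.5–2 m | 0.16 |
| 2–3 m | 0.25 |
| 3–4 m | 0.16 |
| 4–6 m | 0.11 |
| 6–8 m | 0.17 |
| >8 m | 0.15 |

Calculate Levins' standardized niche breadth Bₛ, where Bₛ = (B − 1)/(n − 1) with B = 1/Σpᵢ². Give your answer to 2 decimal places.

Σpᵢ² = 0.16² + 0.25² + 0.16² + 0.11² + 0.17² + 0.15² = 0.0256 + 0.0625 + 0.0256 + 0.0121 + 0.0289 + 0.0225 = 0.1772
B = 1 / 0.1772 = 5.6433
Bₛ = (B − 1)/(n − 1) = (5.6433 − 1)/(6 − 1) = 4.6433/5 = 0.9287

0.93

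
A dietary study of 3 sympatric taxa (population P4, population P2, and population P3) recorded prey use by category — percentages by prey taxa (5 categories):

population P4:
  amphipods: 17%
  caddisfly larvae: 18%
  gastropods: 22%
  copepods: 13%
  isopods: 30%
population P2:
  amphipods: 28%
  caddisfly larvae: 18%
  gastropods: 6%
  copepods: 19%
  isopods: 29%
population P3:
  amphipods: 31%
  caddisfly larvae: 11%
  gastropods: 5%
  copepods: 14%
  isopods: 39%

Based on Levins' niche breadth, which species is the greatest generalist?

population P4

Convert percentages to proportions (divide by 100).
Σp_P4ᵢ² = 0.17² + 0.18² + 0.22² + 0.13² + 0.30² = 0.0289 + 0.0324 + 0.0484 + 0.0169 + 0.0900 = 0.2166
B_P4 = 1 / 0.2166 = 4.6168
Σp_P2ᵢ² = 0.28² + 0.18² + 0.06² + 0.19² + 0.29² = 0.0784 + 0.0324 + 0.0036 + 0.0361 + 0.0841 = 0.2346
B_P2 = 1 / 0.2346 = 4.2626
Σp_P3ᵢ² = 0.31² + 0.11² + 0.05² + 0.14² + 0.39² = 0.0961 + 0.0121 + 0.0025 + 0.0196 + 0.1521 = 0.2824
B_P3 = 1 / 0.2824 = 3.5411
Highest B → broadest niche (most generalist): population P4 (B = 4.62).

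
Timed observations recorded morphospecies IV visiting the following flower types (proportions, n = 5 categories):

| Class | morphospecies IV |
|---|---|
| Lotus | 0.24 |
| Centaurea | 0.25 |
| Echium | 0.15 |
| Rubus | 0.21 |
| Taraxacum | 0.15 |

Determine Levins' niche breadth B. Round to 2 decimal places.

4.78

Σpᵢ² = 0.24² + 0.25² + 0.15² + 0.21² + 0.15² = 0.0576 + 0.0625 + 0.0225 + 0.0441 + 0.0225 = 0.2092
B = 1 / 0.2092 = 4.7801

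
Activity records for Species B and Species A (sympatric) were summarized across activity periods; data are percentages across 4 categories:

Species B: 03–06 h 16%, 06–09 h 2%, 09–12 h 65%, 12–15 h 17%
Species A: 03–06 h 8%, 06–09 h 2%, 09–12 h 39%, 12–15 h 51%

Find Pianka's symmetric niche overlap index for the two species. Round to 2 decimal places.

Convert percentages to proportions (divide by 100).
Σ p₁ᵢp₂ᵢ = 0.0128 + 0.0004 + 0.2535 + 0.0867 = 0.3534
Σp_1ᵢ² = 0.16² + 0.02² + 0.65² + 0.17² = 0.0256 + 0.0004 + 0.4225 + 0.0289 = 0.4774
Σp_2ᵢ² = 0.08² + 0.02² + 0.39² + 0.51² = 0.0064 + 0.0004 + 0.1521 + 0.2601 = 0.4190
O = 0.3534 / √(0.4774 × 0.4190) = 0.3534 / 0.44725 = 0.7902

0.79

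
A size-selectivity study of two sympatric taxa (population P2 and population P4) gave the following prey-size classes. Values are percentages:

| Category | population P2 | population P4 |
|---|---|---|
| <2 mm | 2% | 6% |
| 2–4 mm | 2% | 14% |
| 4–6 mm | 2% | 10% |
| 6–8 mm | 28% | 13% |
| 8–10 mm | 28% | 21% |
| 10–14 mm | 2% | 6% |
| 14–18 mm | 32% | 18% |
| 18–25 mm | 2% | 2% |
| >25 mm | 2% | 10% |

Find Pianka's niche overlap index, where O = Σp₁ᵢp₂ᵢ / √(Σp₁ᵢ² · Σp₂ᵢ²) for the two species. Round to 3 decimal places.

Convert percentages to proportions (divide by 100).
Σ p₁ᵢp₂ᵢ = 0.0012 + 0.0028 + 0.0020 + 0.0364 + 0.0588 + 0.0012 + 0.0576 + 0.0004 + 0.0020 = 0.1624
Σp_1ᵢ² = 0.02² + 0.02² + 0.02² + 0.28² + 0.28² + 0.02² + 0.32² + 0.02² + 0.02² = 0.0004 + 0.0004 + 0.0004 + 0.0784 + 0.0784 + 0.0004 + 0.1024 + 0.0004 + 0.0004 = 0.2616
Σp_2ᵢ² = 0.06² + 0.14² + 0.10² + 0.13² + 0.21² + 0.06² + 0.18² + 0.02² + 0.10² = 0.0036 + 0.0196 + 0.0100 + 0.0169 + 0.0441 + 0.0036 + 0.0324 + 0.0004 + 0.0100 = 0.1406
O = 0.1624 / √(0.2616 × 0.1406) = 0.1624 / 0.191784 = 0.84679

0.847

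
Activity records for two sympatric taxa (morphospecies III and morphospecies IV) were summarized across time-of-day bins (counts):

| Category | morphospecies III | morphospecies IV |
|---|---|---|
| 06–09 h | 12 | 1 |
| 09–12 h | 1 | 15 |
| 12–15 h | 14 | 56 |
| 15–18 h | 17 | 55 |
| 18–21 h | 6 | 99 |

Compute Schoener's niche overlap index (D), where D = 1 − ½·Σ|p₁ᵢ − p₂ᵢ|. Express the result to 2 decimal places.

0.64

Proportions for morphospecies III (n=50): 12/50=0.2400, 1/50=0.0200, 14/50=0.2800, 17/50=0.3400, 6/50=0.1200
Proportions for morphospecies IV (n=226): 1/226=0.0044, 15/226=0.0664, 56/226=0.2478, 55/226=0.2434, 99/226=0.4381
Σ|p₁ᵢ − p₂ᵢ| = 0.2356 + 0.0464 + 0.0322 + 0.0966 + 0.3181 = 0.7289
D = 1 − ½ × 0.7289 = 1 − 0.36445 = 0.63555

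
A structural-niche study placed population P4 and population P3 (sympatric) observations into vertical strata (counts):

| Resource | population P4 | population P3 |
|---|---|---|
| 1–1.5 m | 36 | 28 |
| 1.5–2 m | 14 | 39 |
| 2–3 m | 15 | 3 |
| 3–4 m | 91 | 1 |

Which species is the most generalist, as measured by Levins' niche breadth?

population P4

Proportions for population P4 (n=156): 36/156=0.2308, 14/156=0.0897, 15/156=0.0962, 91/156=0.5833
Proportions for population P3 (n=71): 28/71=0.3944, 39/71=0.5493, 3/71=0.0423, 1/71=0.0141
Σp_P4ᵢ² = 0.2308² + 0.0897² + 0.0962² + 0.5833² = 0.053269 + 0.008046 + 0.009254 + 0.340239 = 0.410808
B_P4 = 1 / 0.410808 = 2.4342
Σp_P3ᵢ² = 0.3944² + 0.5493² + 0.0423² + 0.0141² = 0.155551 + 0.301730 + 0.001789 + 0.000199 = 0.459269
B_P3 = 1 / 0.459269 = 2.1774
Highest B → broadest niche (most generalist): population P4 (B = 2.43).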